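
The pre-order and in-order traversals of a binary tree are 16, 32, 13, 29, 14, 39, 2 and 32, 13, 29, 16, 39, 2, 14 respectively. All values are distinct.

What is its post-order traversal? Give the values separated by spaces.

The first element of pre-order is the root; it splits in-order into left and right subtrees.
Root 16: left subtree has 3 nodes {32, 13, 29}, right has 3 {39, 2, 14}.
  Root 32: left subtree has 0 nodes { }, right has 2 {13, 29}.
    Root 13: left subtree has 0 nodes { }, right has 1 {29}.
  Root 14: left subtree has 2 nodes {39, 2}, right has 0 { }.
    Root 39: left subtree has 0 nodes { }, right has 1 {2}.

29 13 32 2 39 14 16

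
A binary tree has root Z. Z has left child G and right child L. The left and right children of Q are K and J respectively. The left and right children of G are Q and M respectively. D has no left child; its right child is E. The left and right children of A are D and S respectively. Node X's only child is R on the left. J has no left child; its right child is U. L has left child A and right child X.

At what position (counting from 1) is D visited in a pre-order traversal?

Pre-order visits the node, then its left subtree, then its right subtree.
Visit Z.
At Z: go left to G.
  Visit G.
  At G: go left to Q.
    Visit Q.
    At Q: go left to K.
      K is a leaf — visit K.
    At Q: go right to J.
      Visit J.
      At J: no left child.
      At J: go right to U.
        U is a leaf — visit U.
  At G: go right to M.
    M is a leaf — visit M.
At Z: go right to L.
  Visit L.
  At L: go left to A.
    Visit A.
    At A: go left to D.
      Visit D.
      At D: no left child.
      At D: go right to E.
        E is a leaf — visit E.
    At A: go right to S.
      S is a leaf — visit S.
  At L: go right to X.
    Visit X.
    At X: go left to R.
      R is a leaf — visit R.
    At X: no right child.
Full pre-order sequence: Z, G, Q, K, J, U, M, L, A, D, E, S, X, R.

10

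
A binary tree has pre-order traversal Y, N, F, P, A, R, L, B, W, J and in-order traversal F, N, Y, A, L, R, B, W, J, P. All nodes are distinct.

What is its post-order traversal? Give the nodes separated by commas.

The first element of pre-order is the root; it splits in-order into left and right subtrees.
Root Y: left subtree has 2 nodes {F, N}, right has 7 {A, L, R, B, W, J, P}.
  Root N: left subtree has 1 node {F}, right has 0 { }.
  Root P: left subtree has 6 nodes {A, L, R, B, W, J}, right has 0 { }.
    Root A: left subtree has 0 nodes { }, right has 5 {L, R, B, W, J}.
      Root R: left subtree has 1 node {L}, right has 3 {B, W, J}.
        Root B: left subtree has 0 nodes { }, right has 2 {W, J}.
          Root W: left subtree has 0 nodes { }, right has 1 {J}.

F, N, L, J, W, B, R, A, P, Y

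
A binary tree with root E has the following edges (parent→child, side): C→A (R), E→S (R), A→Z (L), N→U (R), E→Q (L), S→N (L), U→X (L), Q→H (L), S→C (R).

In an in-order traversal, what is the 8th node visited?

C

In-order visits the left subtree, then the node, then the right subtree.
At E: go left to Q.
  At Q: go left to H.
    H is a leaf — visit H.
  Visit Q.
  At Q: no right child.
Visit E.
At E: go right to S.
  At S: go left to N.
    At N: no left child.
    Visit N.
    At N: go right to U.
      At U: go left to X.
        X is a leaf — visit X.
      Visit U.
      At U: no right child.
  Visit S.
  At S: go right to C.
    At C: no left child.
    Visit C.
    At C: go right to A.
      At A: go left to Z.
        Z is a leaf — visit Z.
      Visit A.
      At A: no right child.
Full in-order sequence: H, Q, E, N, X, U, S, C, Z, A.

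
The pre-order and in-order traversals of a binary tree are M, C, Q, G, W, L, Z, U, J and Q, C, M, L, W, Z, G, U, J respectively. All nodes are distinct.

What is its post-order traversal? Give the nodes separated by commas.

The first element of pre-order is the root; it splits in-order into left and right subtrees.
Root M: left subtree has 2 nodes {Q, C}, right has 6 {L, W, Z, G, U, J}.
  Root C: left subtree has 1 node {Q}, right has 0 { }.
  Root G: left subtree has 3 nodes {L, W, Z}, right has 2 {U, J}.
    Root W: left subtree has 1 node {L}, right has 1 {Z}.
    Root U: left subtree has 0 nodes { }, right has 1 {J}.

Q, C, L, Z, W, J, U, G, M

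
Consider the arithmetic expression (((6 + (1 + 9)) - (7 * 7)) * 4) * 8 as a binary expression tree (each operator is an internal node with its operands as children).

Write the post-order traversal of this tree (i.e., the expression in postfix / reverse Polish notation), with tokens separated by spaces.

6 1 9 + + 7 7 * - 4 * 8 *

Post-order on an expression tree gives postfix notation: for each operator, emit left operand, right operand, then the operator.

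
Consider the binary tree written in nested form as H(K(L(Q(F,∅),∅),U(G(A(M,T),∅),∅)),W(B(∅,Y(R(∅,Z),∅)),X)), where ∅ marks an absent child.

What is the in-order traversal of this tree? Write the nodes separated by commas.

In-order visits the left subtree, then the node, then the right subtree.
At H: go left to K.
  At K: go left to L.
    At L: go left to Q.
      At Q: go left to F.
        F is a leaf — visit F.
      Visit Q.
      At Q: no right child.
    Visit L.
    At L: no right child.
  Visit K.
  At K: go right to U.
    At U: go left to G.
      At G: go left to A.
        At A: go left to M.
          M is a leaf — visit M.
        Visit A.
        At A: go right to T.
          T is a leaf — visit T.
      Visit G.
      At G: no right child.
    Visit U.
    At U: no right child.
Visit H.
At H: go right to W.
  At W: go left to B.
    At B: no left child.
    Visit B.
    At B: go right to Y.
      At Y: go left to R.
        At R: no left child.
        Visit R.
        At R: go right to Z.
          Z is a leaf — visit Z.
      Visit Y.
      At Y: no right child.
  Visit W.
  At W: go right to X.
    X is a leaf — visit X.

F, Q, L, K, M, A, T, G, U, H, B, R, Z, Y, W, X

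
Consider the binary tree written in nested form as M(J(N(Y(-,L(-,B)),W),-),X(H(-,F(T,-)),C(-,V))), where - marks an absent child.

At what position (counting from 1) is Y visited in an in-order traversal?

In-order visits the left subtree, then the node, then the right subtree.
At M: go left to J.
  At J: go left to N.
    At N: go left to Y.
      At Y: no left child.
      Visit Y.
      At Y: go right to L.
        At L: no left child.
        Visit L.
        At L: go right to B.
          B is a leaf — visit B.
    Visit N.
    At N: go right to W.
      W is a leaf — visit W.
  Visit J.
  At J: no right child.
Visit M.
At M: go right to X.
  At X: go left to H.
    At H: no left child.
    Visit H.
    At H: go right to F.
      At F: go left to T.
        T is a leaf — visit T.
      Visit F.
      At F: no right child.
  Visit X.
  At X: go right to C.
    At C: no left child.
    Visit C.
    At C: go right to V.
      V is a leaf — visit V.
Full in-order sequence: Y, L, B, N, W, J, M, H, T, F, X, C, V.

1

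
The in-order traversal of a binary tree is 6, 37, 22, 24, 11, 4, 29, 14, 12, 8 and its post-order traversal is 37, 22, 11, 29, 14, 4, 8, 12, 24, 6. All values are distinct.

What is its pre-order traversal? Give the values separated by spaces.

The last element of post-order is the root; it splits in-order into left and right subtrees.
Root 6: left subtree has 0 nodes { }, right has 9 {37, 22, 24, 11, 4, 29, 14, 12, 8}.
  Root 24: left subtree has 2 nodes {37, 22}, right has 6 {11, 4, 29, 14, 12, 8}.
    Root 22: left subtree has 1 node {37}, right has 0 { }.
    Root 12: left subtree has 4 nodes {11, 4, 29, 14}, right has 1 {8}.
      Root 4: left subtree has 1 node {11}, right has 2 {29, 14}.
        Root 14: left subtree has 1 node {29}, right has 0 { }.

6 24 22 37 12 4 11 14 29 8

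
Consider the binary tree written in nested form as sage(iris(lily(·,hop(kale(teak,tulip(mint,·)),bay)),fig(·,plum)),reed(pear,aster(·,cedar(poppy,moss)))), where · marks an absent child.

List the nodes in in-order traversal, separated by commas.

In-order visits the left subtree, then the node, then the right subtree.
At sage: go left to iris.
  At iris: go left to lily.
    At lily: no left child.
    Visit lily.
    At lily: go right to hop.
      At hop: go left to kale.
        At kale: go left to teak.
          teak is a leaf — visit teak.
        Visit kale.
        At kale: go right to tulip.
          At tulip: go left to mint.
            mint is a leaf — visit mint.
          Visit tulip.
          At tulip: no right child.
      Visit hop.
      At hop: go right to bay.
        bay is a leaf — visit bay.
  Visit iris.
  At iris: go right to fig.
    At fig: no left child.
    Visit fig.
    At fig: go right to plum.
      plum is a leaf — visit plum.
Visit sage.
At sage: go right to reed.
  At reed: go left to pear.
    pear is a leaf — visit pear.
  Visit reed.
  At reed: go right to aster.
    At aster: no left child.
    Visit aster.
    At aster: go right to cedar.
      At cedar: go left to poppy.
        poppy is a leaf — visit poppy.
      Visit cedar.
      At cedar: go right to moss.
        moss is a leaf — visit moss.

lily, teak, kale, mint, tulip, hop, bay, iris, fig, plum, sage, pear, reed, aster, poppy, cedar, moss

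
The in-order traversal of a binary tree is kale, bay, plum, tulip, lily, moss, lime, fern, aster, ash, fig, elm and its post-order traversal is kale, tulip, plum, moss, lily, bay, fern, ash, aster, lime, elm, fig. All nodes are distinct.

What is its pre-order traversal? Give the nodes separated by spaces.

fig lime bay kale lily plum tulip moss aster fern ash elm

The last element of post-order is the root; it splits in-order into left and right subtrees.
Root fig: left subtree has 10 nodes {kale, bay, plum, tulip, lily, moss, lime, fern, aster, ash}, right has 1 {elm}.
  Root lime: left subtree has 6 nodes {kale, bay, plum, tulip, lily, moss}, right has 3 {fern, aster, ash}.
    Root bay: left subtree has 1 node {kale}, right has 4 {plum, tulip, lily, moss}.
      Root lily: left subtree has 2 nodes {plum, tulip}, right has 1 {moss}.
        Root plum: left subtree has 0 nodes { }, right has 1 {tulip}.
    Root aster: left subtree has 1 node {fern}, right has 1 {ash}.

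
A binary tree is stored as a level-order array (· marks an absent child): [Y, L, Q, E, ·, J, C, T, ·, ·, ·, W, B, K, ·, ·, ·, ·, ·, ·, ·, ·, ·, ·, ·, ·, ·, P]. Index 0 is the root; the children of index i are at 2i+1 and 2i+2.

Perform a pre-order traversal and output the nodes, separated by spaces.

Y L E T Q J W B C K P

Pre-order visits the node, then its left subtree, then its right subtree.
Visit Y.
At Y: go left to L.
  Visit L.
  At L: go left to E.
    Visit E.
    At E: go left to T.
      T is a leaf — visit T.
    At E: no right child.
  At L: no right child.
At Y: go right to Q.
  Visit Q.
  At Q: go left to J.
    Visit J.
    At J: go left to W.
      W is a leaf — visit W.
    At J: go right to B.
      B is a leaf — visit B.
  At Q: go right to C.
    Visit C.
    At C: go left to K.
      Visit K.
      At K: go left to P.
        P is a leaf — visit P.
      At K: no right child.
    At C: no right child.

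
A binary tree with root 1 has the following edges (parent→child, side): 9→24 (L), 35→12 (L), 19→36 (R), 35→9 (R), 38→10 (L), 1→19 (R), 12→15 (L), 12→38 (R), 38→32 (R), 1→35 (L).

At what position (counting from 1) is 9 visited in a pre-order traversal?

8

Pre-order visits the node, then its left subtree, then its right subtree.
Visit 1.
At 1: go left to 35.
  Visit 35.
  At 35: go left to 12.
    Visit 12.
    At 12: go left to 15.
      15 is a leaf — visit 15.
    At 12: go right to 38.
      Visit 38.
      At 38: go left to 10.
        10 is a leaf — visit 10.
      At 38: go right to 32.
        32 is a leaf — visit 32.
  At 35: go right to 9.
    Visit 9.
    At 9: go left to 24.
      24 is a leaf — visit 24.
    At 9: no right child.
At 1: go right to 19.
  Visit 19.
  At 19: no left child.
  At 19: go right to 36.
    36 is a leaf — visit 36.
Full pre-order sequence: 1, 35, 12, 15, 38, 10, 32, 9, 24, 19, 36.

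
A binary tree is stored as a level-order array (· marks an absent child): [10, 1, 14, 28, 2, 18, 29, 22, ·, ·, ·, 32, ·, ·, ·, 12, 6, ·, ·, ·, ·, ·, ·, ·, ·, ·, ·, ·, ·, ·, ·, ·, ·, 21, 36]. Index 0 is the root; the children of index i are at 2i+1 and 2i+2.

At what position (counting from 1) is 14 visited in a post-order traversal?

12

Post-order visits the left subtree, then the right subtree, then the node.
At 10: go left to 1.
  At 1: go left to 28.
    At 28: go left to 22.
      At 22: go left to 12.
        12 is a leaf — visit 12.
      At 22: go right to 6.
        At 6: go left to 21.
          21 is a leaf — visit 21.
        At 6: go right to 36.
          36 is a leaf — visit 36.
        Visit 6.
      Visit 22.
    At 28: no right child.
    Visit 28.
  At 1: go right to 2.
    2 is a leaf — visit 2.
  Visit 1.
At 10: go right to 14.
  At 14: go left to 18.
    At 18: go left to 32.
      32 is a leaf — visit 32.
    At 18: no right child.
    Visit 18.
  At 14: go right to 29.
    29 is a leaf — visit 29.
  Visit 14.
Visit 10.
Full post-order sequence: 12, 21, 36, 6, 22, 28, 2, 1, 32, 18, 29, 14, 10.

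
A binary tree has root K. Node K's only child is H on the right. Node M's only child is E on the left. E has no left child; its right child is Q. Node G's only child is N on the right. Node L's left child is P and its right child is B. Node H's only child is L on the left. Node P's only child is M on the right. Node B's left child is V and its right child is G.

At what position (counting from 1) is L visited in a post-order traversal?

Post-order visits the left subtree, then the right subtree, then the node.
At K: no left child.
At K: go right to H.
  At H: go left to L.
    At L: go left to P.
      At P: no left child.
      At P: go right to M.
        At M: go left to E.
          At E: no left child.
          At E: go right to Q.
            Q is a leaf — visit Q.
          Visit E.
        At M: no right child.
        Visit M.
      Visit P.
    At L: go right to B.
      At B: go left to V.
        V is a leaf — visit V.
      At B: go right to G.
        At G: no left child.
        At G: go right to N.
          N is a leaf — visit N.
        Visit G.
      Visit B.
    Visit L.
  At H: no right child.
  Visit H.
Visit K.
Full post-order sequence: Q, E, M, P, V, N, G, B, L, H, K.

9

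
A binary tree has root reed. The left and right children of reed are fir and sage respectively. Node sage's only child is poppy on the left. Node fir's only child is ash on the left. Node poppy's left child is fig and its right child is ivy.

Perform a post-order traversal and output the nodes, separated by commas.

Post-order visits the left subtree, then the right subtree, then the node.
At reed: go left to fir.
  At fir: go left to ash.
    ash is a leaf — visit ash.
  At fir: no right child.
  Visit fir.
At reed: go right to sage.
  At sage: go left to poppy.
    At poppy: go left to fig.
      fig is a leaf — visit fig.
    At poppy: go right to ivy.
      ivy is a leaf — visit ivy.
    Visit poppy.
  At sage: no right child.
  Visit sage.
Visit reed.

ash, fir, fig, ivy, poppy, sage, reed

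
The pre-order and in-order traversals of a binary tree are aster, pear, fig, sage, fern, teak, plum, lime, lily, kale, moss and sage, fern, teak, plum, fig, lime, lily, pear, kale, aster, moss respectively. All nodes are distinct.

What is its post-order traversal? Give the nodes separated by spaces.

The first element of pre-order is the root; it splits in-order into left and right subtrees.
Root aster: left subtree has 9 nodes {sage, fern, teak, plum, fig, lime, lily, pear, kale}, right has 1 {moss}.
  Root pear: left subtree has 7 nodes {sage, fern, teak, plum, fig, lime, lily}, right has 1 {kale}.
    Root fig: left subtree has 4 nodes {sage, fern, teak, plum}, right has 2 {lime, lily}.
      Root sage: left subtree has 0 nodes { }, right has 3 {fern, teak, plum}.
        Root fern: left subtree has 0 nodes { }, right has 2 {teak, plum}.
          Root teak: left subtree has 0 nodes { }, right has 1 {plum}.
      Root lime: left subtree has 0 nodes { }, right has 1 {lily}.

plum teak fern sage lily lime fig kale pear moss aster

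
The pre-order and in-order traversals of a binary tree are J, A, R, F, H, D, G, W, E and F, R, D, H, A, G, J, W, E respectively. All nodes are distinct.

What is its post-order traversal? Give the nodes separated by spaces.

F D H R G A E W J

The first element of pre-order is the root; it splits in-order into left and right subtrees.
Root J: left subtree has 6 nodes {F, R, D, H, A, G}, right has 2 {W, E}.
  Root A: left subtree has 4 nodes {F, R, D, H}, right has 1 {G}.
    Root R: left subtree has 1 node {F}, right has 2 {D, H}.
      Root H: left subtree has 1 node {D}, right has 0 { }.
  Root W: left subtree has 0 nodes { }, right has 1 {E}.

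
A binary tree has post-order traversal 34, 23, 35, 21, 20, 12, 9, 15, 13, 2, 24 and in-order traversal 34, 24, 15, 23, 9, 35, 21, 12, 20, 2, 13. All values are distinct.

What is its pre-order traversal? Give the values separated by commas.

The last element of post-order is the root; it splits in-order into left and right subtrees.
Root 24: left subtree has 1 node {34}, right has 9 {15, 23, 9, 35, 21, 12, 20, 2, 13}.
  Root 2: left subtree has 7 nodes {15, 23, 9, 35, 21, 12, 20}, right has 1 {13}.
    Root 15: left subtree has 0 nodes { }, right has 6 {23, 9, 35, 21, 12, 20}.
      Root 9: left subtree has 1 node {23}, right has 4 {35, 21, 12, 20}.
        Root 12: left subtree has 2 nodes {35, 21}, right has 1 {20}.
          Root 21: left subtree has 1 node {35}, right has 0 { }.

24, 34, 2, 15, 9, 23, 12, 21, 35, 20, 13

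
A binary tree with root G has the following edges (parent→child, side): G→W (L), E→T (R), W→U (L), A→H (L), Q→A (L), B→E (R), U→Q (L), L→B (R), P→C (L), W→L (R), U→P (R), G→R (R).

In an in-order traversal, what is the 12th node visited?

G

In-order visits the left subtree, then the node, then the right subtree.
At G: go left to W.
  At W: go left to U.
    At U: go left to Q.
      At Q: go left to A.
        At A: go left to H.
          H is a leaf — visit H.
        Visit A.
        At A: no right child.
      Visit Q.
      At Q: no right child.
    Visit U.
    At U: go right to P.
      At P: go left to C.
        C is a leaf — visit C.
      Visit P.
      At P: no right child.
  Visit W.
  At W: go right to L.
    At L: no left child.
    Visit L.
    At L: go right to B.
      At B: no left child.
      Visit B.
      At B: go right to E.
        At E: no left child.
        Visit E.
        At E: go right to T.
          T is a leaf — visit T.
Visit G.
At G: go right to R.
  R is a leaf — visit R.
Full in-order sequence: H, A, Q, U, C, P, W, L, B, E, T, G, R.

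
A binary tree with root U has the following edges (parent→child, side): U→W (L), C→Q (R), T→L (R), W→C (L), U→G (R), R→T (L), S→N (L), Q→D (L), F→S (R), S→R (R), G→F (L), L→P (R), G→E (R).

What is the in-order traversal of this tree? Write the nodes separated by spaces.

C D Q W U F N S T L P R G E

In-order visits the left subtree, then the node, then the right subtree.
At U: go left to W.
  At W: go left to C.
    At C: no left child.
    Visit C.
    At C: go right to Q.
      At Q: go left to D.
        D is a leaf — visit D.
      Visit Q.
      At Q: no right child.
  Visit W.
  At W: no right child.
Visit U.
At U: go right to G.
  At G: go left to F.
    At F: no left child.
    Visit F.
    At F: go right to S.
      At S: go left to N.
        N is a leaf — visit N.
      Visit S.
      At S: go right to R.
        At R: go left to T.
          At T: no left child.
          Visit T.
          At T: go right to L.
            At L: no left child.
            Visit L.
            At L: go right to P.
              P is a leaf — visit P.
        Visit R.
        At R: no right child.
  Visit G.
  At G: go right to E.
    E is a leaf — visit E.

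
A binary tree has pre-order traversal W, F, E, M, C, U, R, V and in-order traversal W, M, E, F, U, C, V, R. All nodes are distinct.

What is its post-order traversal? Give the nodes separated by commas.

M, E, U, V, R, C, F, W

The first element of pre-order is the root; it splits in-order into left and right subtrees.
Root W: left subtree has 0 nodes { }, right has 7 {M, E, F, U, C, V, R}.
  Root F: left subtree has 2 nodes {M, E}, right has 4 {U, C, V, R}.
    Root E: left subtree has 1 node {M}, right has 0 { }.
    Root C: left subtree has 1 node {U}, right has 2 {V, R}.
      Root R: left subtree has 1 node {V}, right has 0 { }.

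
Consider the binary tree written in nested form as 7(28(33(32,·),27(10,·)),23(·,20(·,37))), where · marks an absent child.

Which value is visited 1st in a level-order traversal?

7

Level-order visits nodes level by level from the root, left to right within each level.
Level 0: 7
Level 1: 28, 23
Level 2: 33, 27, 20
Level 3: 32, 10, 37
Full level-order sequence: 7, 28, 23, 33, 27, 20, 32, 10, 37.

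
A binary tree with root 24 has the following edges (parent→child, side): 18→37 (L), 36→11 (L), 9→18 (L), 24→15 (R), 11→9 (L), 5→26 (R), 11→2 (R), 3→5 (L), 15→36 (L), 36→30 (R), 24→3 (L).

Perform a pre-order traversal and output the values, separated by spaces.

24 3 5 26 15 36 11 9 18 37 2 30

Pre-order visits the node, then its left subtree, then its right subtree.
Visit 24.
At 24: go left to 3.
  Visit 3.
  At 3: go left to 5.
    Visit 5.
    At 5: no left child.
    At 5: go right to 26.
      26 is a leaf — visit 26.
  At 3: no right child.
At 24: go right to 15.
  Visit 15.
  At 15: go left to 36.
    Visit 36.
    At 36: go left to 11.
      Visit 11.
      At 11: go left to 9.
        Visit 9.
        At 9: go left to 18.
          Visit 18.
          At 18: go left to 37.
            37 is a leaf — visit 37.
          At 18: no right child.
        At 9: no right child.
      At 11: go right to 2.
        2 is a leaf — visit 2.
    At 36: go right to 30.
      30 is a leaf — visit 30.
  At 15: no right child.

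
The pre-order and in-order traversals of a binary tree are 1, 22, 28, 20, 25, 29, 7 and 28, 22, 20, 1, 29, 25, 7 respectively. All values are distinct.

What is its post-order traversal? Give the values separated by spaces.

The first element of pre-order is the root; it splits in-order into left and right subtrees.
Root 1: left subtree has 3 nodes {28, 22, 20}, right has 3 {29, 25, 7}.
  Root 22: left subtree has 1 node {28}, right has 1 {20}.
  Root 25: left subtree has 1 node {29}, right has 1 {7}.

28 20 22 29 7 25 1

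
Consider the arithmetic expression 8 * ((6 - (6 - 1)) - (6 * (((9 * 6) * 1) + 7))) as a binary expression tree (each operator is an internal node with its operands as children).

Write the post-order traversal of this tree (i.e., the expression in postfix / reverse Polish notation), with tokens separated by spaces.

8 6 6 1 - - 6 9 6 * 1 * 7 + * - *

Post-order on an expression tree gives postfix notation: for each operator, emit left operand, right operand, then the operator.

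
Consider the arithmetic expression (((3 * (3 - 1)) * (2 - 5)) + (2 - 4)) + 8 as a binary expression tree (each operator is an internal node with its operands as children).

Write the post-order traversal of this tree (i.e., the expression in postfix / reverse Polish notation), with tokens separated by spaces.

Post-order on an expression tree gives postfix notation: for each operator, emit left operand, right operand, then the operator.

3 3 1 - * 2 5 - * 2 4 - + 8 +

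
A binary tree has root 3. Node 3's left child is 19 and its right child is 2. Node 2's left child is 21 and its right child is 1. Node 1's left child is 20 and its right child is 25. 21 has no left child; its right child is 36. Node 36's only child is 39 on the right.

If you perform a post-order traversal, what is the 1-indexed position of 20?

Post-order visits the left subtree, then the right subtree, then the node.
At 3: go left to 19.
  19 is a leaf — visit 19.
At 3: go right to 2.
  At 2: go left to 21.
    At 21: no left child.
    At 21: go right to 36.
      At 36: no left child.
      At 36: go right to 39.
        39 is a leaf — visit 39.
      Visit 36.
    Visit 21.
  At 2: go right to 1.
    At 1: go left to 20.
      20 is a leaf — visit 20.
    At 1: go right to 25.
      25 is a leaf — visit 25.
    Visit 1.
  Visit 2.
Visit 3.
Full post-order sequence: 19, 39, 36, 21, 20, 25, 1, 2, 3.

5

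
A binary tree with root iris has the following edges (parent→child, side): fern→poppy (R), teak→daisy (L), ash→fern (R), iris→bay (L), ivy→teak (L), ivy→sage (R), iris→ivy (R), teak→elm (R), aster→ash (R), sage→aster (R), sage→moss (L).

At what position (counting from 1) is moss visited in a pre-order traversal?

8

Pre-order visits the node, then its left subtree, then its right subtree.
Visit iris.
At iris: go left to bay.
  bay is a leaf — visit bay.
At iris: go right to ivy.
  Visit ivy.
  At ivy: go left to teak.
    Visit teak.
    At teak: go left to daisy.
      daisy is a leaf — visit daisy.
    At teak: go right to elm.
      elm is a leaf — visit elm.
  At ivy: go right to sage.
    Visit sage.
    At sage: go left to moss.
      moss is a leaf — visit moss.
    At sage: go right to aster.
      Visit aster.
      At aster: no left child.
      At aster: go right to ash.
        Visit ash.
        At ash: no left child.
        At ash: go right to fern.
          Visit fern.
          At fern: no left child.
          At fern: go right to poppy.
            poppy is a leaf — visit poppy.
Full pre-order sequence: iris, bay, ivy, teak, daisy, elm, sage, moss, aster, ash, fern, poppy.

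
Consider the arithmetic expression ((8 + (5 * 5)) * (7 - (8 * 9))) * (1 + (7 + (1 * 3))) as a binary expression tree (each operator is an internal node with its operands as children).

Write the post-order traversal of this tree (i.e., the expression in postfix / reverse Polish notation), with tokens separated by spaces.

Post-order on an expression tree gives postfix notation: for each operator, emit left operand, right operand, then the operator.

8 5 5 * + 7 8 9 * - * 1 7 1 3 * + + *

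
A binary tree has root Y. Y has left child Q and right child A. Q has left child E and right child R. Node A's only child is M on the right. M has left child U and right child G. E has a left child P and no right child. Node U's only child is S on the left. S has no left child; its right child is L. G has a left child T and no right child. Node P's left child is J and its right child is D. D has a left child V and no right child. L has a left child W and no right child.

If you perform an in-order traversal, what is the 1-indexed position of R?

In-order visits the left subtree, then the node, then the right subtree.
At Y: go left to Q.
  At Q: go left to E.
    At E: go left to P.
      At P: go left to J.
        J is a leaf — visit J.
      Visit P.
      At P: go right to D.
        At D: go left to V.
          V is a leaf — visit V.
        Visit D.
        At D: no right child.
    Visit E.
    At E: no right child.
  Visit Q.
  At Q: go right to R.
    R is a leaf — visit R.
Visit Y.
At Y: go right to A.
  At A: no left child.
  Visit A.
  At A: go right to M.
    At M: go left to U.
      At U: go left to S.
        At S: no left child.
        Visit S.
        At S: go right to L.
          At L: go left to W.
            W is a leaf — visit W.
          Visit L.
          At L: no right child.
      Visit U.
      At U: no right child.
    Visit M.
    At M: go right to G.
      At G: go left to T.
        T is a leaf — visit T.
      Visit G.
      At G: no right child.
Full in-order sequence: J, P, V, D, E, Q, R, Y, A, S, W, L, U, M, T, G.

7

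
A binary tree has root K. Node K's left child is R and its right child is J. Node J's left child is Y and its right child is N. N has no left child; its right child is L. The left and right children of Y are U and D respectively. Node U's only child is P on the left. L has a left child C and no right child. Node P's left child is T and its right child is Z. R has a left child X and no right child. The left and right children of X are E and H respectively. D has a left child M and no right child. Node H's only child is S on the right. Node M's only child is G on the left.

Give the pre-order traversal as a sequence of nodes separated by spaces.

Pre-order visits the node, then its left subtree, then its right subtree.
Visit K.
At K: go left to R.
  Visit R.
  At R: go left to X.
    Visit X.
    At X: go left to E.
      E is a leaf — visit E.
    At X: go right to H.
      Visit H.
      At H: no left child.
      At H: go right to S.
        S is a leaf — visit S.
  At R: no right child.
At K: go right to J.
  Visit J.
  At J: go left to Y.
    Visit Y.
    At Y: go left to U.
      Visit U.
      At U: go left to P.
        Visit P.
        At P: go left to T.
          T is a leaf — visit T.
        At P: go right to Z.
          Z is a leaf — visit Z.
      At U: no right child.
    At Y: go right to D.
      Visit D.
      At D: go left to M.
        Visit M.
        At M: go left to G.
          G is a leaf — visit G.
        At M: no right child.
      At D: no right child.
  At J: go right to N.
    Visit N.
    At N: no left child.
    At N: go right to L.
      Visit L.
      At L: go left to C.
        C is a leaf — visit C.
      At L: no right child.

K R X E H S J Y U P T Z D M G N L C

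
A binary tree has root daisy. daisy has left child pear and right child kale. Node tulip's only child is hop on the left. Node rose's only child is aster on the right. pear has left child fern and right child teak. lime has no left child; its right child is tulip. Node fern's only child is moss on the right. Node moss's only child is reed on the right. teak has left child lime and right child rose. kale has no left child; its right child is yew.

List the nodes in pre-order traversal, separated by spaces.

daisy pear fern moss reed teak lime tulip hop rose aster kale yew

Pre-order visits the node, then its left subtree, then its right subtree.
Visit daisy.
At daisy: go left to pear.
  Visit pear.
  At pear: go left to fern.
    Visit fern.
    At fern: no left child.
    At fern: go right to moss.
      Visit moss.
      At moss: no left child.
      At moss: go right to reed.
        reed is a leaf — visit reed.
  At pear: go right to teak.
    Visit teak.
    At teak: go left to lime.
      Visit lime.
      At lime: no left child.
      At lime: go right to tulip.
        Visit tulip.
        At tulip: go left to hop.
          hop is a leaf — visit hop.
        At tulip: no right child.
    At teak: go right to rose.
      Visit rose.
      At rose: no left child.
      At rose: go right to aster.
        aster is a leaf — visit aster.
At daisy: go right to kale.
  Visit kale.
  At kale: no left child.
  At kale: go right to yew.
    yew is a leaf — visit yew.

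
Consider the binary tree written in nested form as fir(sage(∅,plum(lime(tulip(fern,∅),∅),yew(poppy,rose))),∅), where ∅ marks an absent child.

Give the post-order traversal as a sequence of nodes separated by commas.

fern, tulip, lime, poppy, rose, yew, plum, sage, fir

Post-order visits the left subtree, then the right subtree, then the node.
At fir: go left to sage.
  At sage: no left child.
  At sage: go right to plum.
    At plum: go left to lime.
      At lime: go left to tulip.
        At tulip: go left to fern.
          fern is a leaf — visit fern.
        At tulip: no right child.
        Visit tulip.
      At lime: no right child.
      Visit lime.
    At plum: go right to yew.
      At yew: go left to poppy.
        poppy is a leaf — visit poppy.
      At yew: go right to rose.
        rose is a leaf — visit rose.
      Visit yew.
    Visit plum.
  Visit sage.
At fir: no right child.
Visit fir.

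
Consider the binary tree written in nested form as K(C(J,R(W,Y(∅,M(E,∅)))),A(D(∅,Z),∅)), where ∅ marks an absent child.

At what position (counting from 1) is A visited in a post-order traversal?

Post-order visits the left subtree, then the right subtree, then the node.
At K: go left to C.
  At C: go left to J.
    J is a leaf — visit J.
  At C: go right to R.
    At R: go left to W.
      W is a leaf — visit W.
    At R: go right to Y.
      At Y: no left child.
      At Y: go right to M.
        At M: go left to E.
          E is a leaf — visit E.
        At M: no right child.
        Visit M.
      Visit Y.
    Visit R.
  Visit C.
At K: go right to A.
  At A: go left to D.
    At D: no left child.
    At D: go right to Z.
      Z is a leaf — visit Z.
    Visit D.
  At A: no right child.
  Visit A.
Visit K.
Full post-order sequence: J, W, E, M, Y, R, C, Z, D, A, K.

10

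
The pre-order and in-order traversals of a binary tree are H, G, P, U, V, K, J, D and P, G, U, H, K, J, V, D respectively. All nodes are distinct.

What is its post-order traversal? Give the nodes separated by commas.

The first element of pre-order is the root; it splits in-order into left and right subtrees.
Root H: left subtree has 3 nodes {P, G, U}, right has 4 {K, J, V, D}.
  Root G: left subtree has 1 node {P}, right has 1 {U}.
  Root V: left subtree has 2 nodes {K, J}, right has 1 {D}.
    Root K: left subtree has 0 nodes { }, right has 1 {J}.

P, U, G, J, K, D, V, H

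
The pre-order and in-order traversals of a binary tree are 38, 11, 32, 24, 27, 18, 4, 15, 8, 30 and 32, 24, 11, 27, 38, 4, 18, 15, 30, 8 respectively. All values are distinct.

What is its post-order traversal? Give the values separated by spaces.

The first element of pre-order is the root; it splits in-order into left and right subtrees.
Root 38: left subtree has 4 nodes {32, 24, 11, 27}, right has 5 {4, 18, 15, 30, 8}.
  Root 11: left subtree has 2 nodes {32, 24}, right has 1 {27}.
    Root 32: left subtree has 0 nodes { }, right has 1 {24}.
  Root 18: left subtree has 1 node {4}, right has 3 {15, 30, 8}.
    Root 15: left subtree has 0 nodes { }, right has 2 {30, 8}.
      Root 8: left subtree has 1 node {30}, right has 0 { }.

24 32 27 11 4 30 8 15 18 38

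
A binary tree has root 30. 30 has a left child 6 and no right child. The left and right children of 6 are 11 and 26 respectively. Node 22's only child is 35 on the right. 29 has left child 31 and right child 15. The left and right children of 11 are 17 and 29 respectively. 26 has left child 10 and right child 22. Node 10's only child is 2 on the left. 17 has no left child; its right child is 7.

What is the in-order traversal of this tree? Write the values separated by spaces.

In-order visits the left subtree, then the node, then the right subtree.
At 30: go left to 6.
  At 6: go left to 11.
    At 11: go left to 17.
      At 17: no left child.
      Visit 17.
      At 17: go right to 7.
        7 is a leaf — visit 7.
    Visit 11.
    At 11: go right to 29.
      At 29: go left to 31.
        31 is a leaf — visit 31.
      Visit 29.
      At 29: go right to 15.
        15 is a leaf — visit 15.
  Visit 6.
  At 6: go right to 26.
    At 26: go left to 10.
      At 10: go left to 2.
        2 is a leaf — visit 2.
      Visit 10.
      At 10: no right child.
    Visit 26.
    At 26: go right to 22.
      At 22: no left child.
      Visit 22.
      At 22: go right to 35.
        35 is a leaf — visit 35.
Visit 30.
At 30: no right child.

17 7 11 31 29 15 6 2 10 26 22 35 30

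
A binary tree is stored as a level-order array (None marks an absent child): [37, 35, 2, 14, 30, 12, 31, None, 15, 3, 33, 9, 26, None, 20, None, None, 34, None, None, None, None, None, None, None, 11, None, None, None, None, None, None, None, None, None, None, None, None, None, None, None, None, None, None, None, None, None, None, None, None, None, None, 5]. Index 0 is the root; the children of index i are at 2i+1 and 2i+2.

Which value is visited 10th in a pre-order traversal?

Pre-order visits the node, then its left subtree, then its right subtree.
Visit 37.
At 37: go left to 35.
  Visit 35.
  At 35: go left to 14.
    Visit 14.
    At 14: no left child.
    At 14: go right to 15.
      Visit 15.
      At 15: go left to 34.
        34 is a leaf — visit 34.
      At 15: no right child.
  At 35: go right to 30.
    Visit 30.
    At 30: go left to 3.
      3 is a leaf — visit 3.
    At 30: go right to 33.
      33 is a leaf — visit 33.
At 37: go right to 2.
  Visit 2.
  At 2: go left to 12.
    Visit 12.
    At 12: go left to 9.
      9 is a leaf — visit 9.
    At 12: go right to 26.
      Visit 26.
      At 26: go left to 11.
        Visit 11.
        At 11: no left child.
        At 11: go right to 5.
          5 is a leaf — visit 5.
      At 26: no right child.
  At 2: go right to 31.
    Visit 31.
    At 31: no left child.
    At 31: go right to 20.
      20 is a leaf — visit 20.
Full pre-order sequence: 37, 35, 14, 15, 34, 30, 3, 33, 2, 12, 9, 26, 11, 5, 31, 20.

12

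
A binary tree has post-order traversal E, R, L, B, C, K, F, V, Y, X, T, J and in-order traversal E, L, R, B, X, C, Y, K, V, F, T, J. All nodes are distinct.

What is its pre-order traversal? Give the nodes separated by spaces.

J T X B L E R Y C V K F

The last element of post-order is the root; it splits in-order into left and right subtrees.
Root J: left subtree has 11 nodes {E, L, R, B, X, C, Y, K, V, F, T}, right has 0 { }.
  Root T: left subtree has 10 nodes {E, L, R, B, X, C, Y, K, V, F}, right has 0 { }.
    Root X: left subtree has 4 nodes {E, L, R, B}, right has 5 {C, Y, K, V, F}.
      Root B: left subtree has 3 nodes {E, L, R}, right has 0 { }.
        Root L: left subtree has 1 node {E}, right has 1 {R}.
      Root Y: left subtree has 1 node {C}, right has 3 {K, V, F}.
        Root V: left subtree has 1 node {K}, right has 1 {F}.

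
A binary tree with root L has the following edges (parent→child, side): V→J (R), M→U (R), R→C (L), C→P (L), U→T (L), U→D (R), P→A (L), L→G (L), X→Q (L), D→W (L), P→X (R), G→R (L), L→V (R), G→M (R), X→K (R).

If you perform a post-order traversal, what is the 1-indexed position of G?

Post-order visits the left subtree, then the right subtree, then the node.
At L: go left to G.
  At G: go left to R.
    At R: go left to C.
      At C: go left to P.
        At P: go left to A.
          A is a leaf — visit A.
        At P: go right to X.
          At X: go left to Q.
            Q is a leaf — visit Q.
          At X: go right to K.
            K is a leaf — visit K.
          Visit X.
        Visit P.
      At C: no right child.
      Visit C.
    At R: no right child.
    Visit R.
  At G: go right to M.
    At M: no left child.
    At M: go right to U.
      At U: go left to T.
        T is a leaf — visit T.
      At U: go right to D.
        At D: go left to W.
          W is a leaf — visit W.
        At D: no right child.
        Visit D.
      Visit U.
    Visit M.
  Visit G.
At L: go right to V.
  At V: no left child.
  At V: go right to J.
    J is a leaf — visit J.
  Visit V.
Visit L.
Full post-order sequence: A, Q, K, X, P, C, R, T, W, D, U, M, G, J, V, L.

13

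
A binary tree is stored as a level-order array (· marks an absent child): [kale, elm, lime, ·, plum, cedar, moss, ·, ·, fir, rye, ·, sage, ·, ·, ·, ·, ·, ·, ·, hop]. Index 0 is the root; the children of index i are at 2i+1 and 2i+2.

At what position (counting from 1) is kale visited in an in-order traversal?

In-order visits the left subtree, then the node, then the right subtree.
At kale: go left to elm.
  At elm: no left child.
  Visit elm.
  At elm: go right to plum.
    At plum: go left to fir.
      At fir: no left child.
      Visit fir.
      At fir: go right to hop.
        hop is a leaf — visit hop.
    Visit plum.
    At plum: go right to rye.
      rye is a leaf — visit rye.
Visit kale.
At kale: go right to lime.
  At lime: go left to cedar.
    At cedar: no left child.
    Visit cedar.
    At cedar: go right to sage.
      sage is a leaf — visit sage.
  Visit lime.
  At lime: go right to moss.
    moss is a leaf — visit moss.
Full in-order sequence: elm, fir, hop, plum, rye, kale, cedar, sage, lime, moss.

6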